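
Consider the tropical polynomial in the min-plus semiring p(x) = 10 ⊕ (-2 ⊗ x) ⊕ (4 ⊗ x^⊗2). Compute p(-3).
p(-3) = -5

A tropical monomial a ⊗ x^⊗i evaluates to a + i · x. Evaluating each term at x = -3:
  Term 0 contributes 10 + 0 · -3 = 10
  Term 1 contributes -2 + 1 · -3 = -5
  Term 2 contributes 4 + 2 · -3 = -2
p(-3) = ⊕ of these = min[10, -5, -2] = -5.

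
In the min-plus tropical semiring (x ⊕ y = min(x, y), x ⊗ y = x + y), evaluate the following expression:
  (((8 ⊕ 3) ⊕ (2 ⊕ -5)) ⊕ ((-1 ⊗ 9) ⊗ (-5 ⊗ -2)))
(((8 ⊕ 3) ⊕ (2 ⊕ -5)) ⊕ ((-1 ⊗ 9) ⊗ (-5 ⊗ -2))) = -5

Expand innermost to outermost. Recall ⊕ takes the minimum of its arguments and ⊗ takes their sum. Working out the expression (((8 ⊕ 3) ⊕ (2 ⊕ -5)) ⊕ ((-1 ⊗ 9) ⊗ (-5 ⊗ -2))) gives -5.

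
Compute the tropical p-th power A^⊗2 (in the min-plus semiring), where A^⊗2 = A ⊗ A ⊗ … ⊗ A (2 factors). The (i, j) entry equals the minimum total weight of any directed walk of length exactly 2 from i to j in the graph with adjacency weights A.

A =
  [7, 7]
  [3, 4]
A^⊗2 =
  [10, 11]
  [7, 8]

Each entry (A^⊗2)_ij equals the minimum over all length-2 walks i = v_0 → v_1 → … → v_2 = j of Σ_t A[v_t][v_{t+1}]. For example, for (i, j) = (0, 1) we minimise over 2 possible intermediate vertex sequences; the minimum is 11, attained along the walk 0 → 1 → 1.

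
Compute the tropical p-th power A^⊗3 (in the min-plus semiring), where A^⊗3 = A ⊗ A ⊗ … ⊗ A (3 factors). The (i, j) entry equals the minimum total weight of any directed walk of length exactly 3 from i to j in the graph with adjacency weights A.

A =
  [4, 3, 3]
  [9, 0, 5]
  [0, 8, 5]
A^⊗3 =
  [7, 3, 6]
  [5, 0, 5]
  [3, 3, 7]

Each entry (A^⊗3)_ij equals the minimum over all length-3 walks i = v_0 → v_1 → … → v_3 = j of Σ_t A[v_t][v_{t+1}]. For example, for (i, j) = (0, 2) we minimise over 9 possible intermediate vertex sequences; the minimum is 6, attained along the walk 0 → 2 → 0 → 2.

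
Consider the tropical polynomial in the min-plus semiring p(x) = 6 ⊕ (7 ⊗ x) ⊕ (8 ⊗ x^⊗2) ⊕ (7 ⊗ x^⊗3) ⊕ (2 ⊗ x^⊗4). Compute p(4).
p(4) = 6

A tropical monomial a ⊗ x^⊗i evaluates to a + i · x. Evaluating each term at x = 4:
  Term 0 contributes 6 + 0 · 4 = 6
  Term 1 contributes 7 + 1 · 4 = 11
  Term 2 contributes 8 + 2 · 4 = 16
  Term 3 contributes 7 + 3 · 4 = 19
  Term 4 contributes 2 + 4 · 4 = 18
p(4) = ⊕ of these = min[6, 11, 16, 19, 18] = 6.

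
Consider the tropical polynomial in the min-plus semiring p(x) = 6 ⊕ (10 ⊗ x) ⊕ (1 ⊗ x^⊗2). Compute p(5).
p(5) = 6

A tropical monomial a ⊗ x^⊗i evaluates to a + i · x. Evaluating each term at x = 5:
  Term 0 contributes 6 + 0 · 5 = 6
  Term 1 contributes 10 + 1 · 5 = 15
  Term 2 contributes 1 + 2 · 5 = 11
p(5) = ⊕ of these = min[6, 15, 11] = 6.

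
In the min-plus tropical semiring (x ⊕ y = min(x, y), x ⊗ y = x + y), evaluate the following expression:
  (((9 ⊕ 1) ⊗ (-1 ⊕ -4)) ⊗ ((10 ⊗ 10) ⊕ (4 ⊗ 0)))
(((9 ⊕ 1) ⊗ (-1 ⊕ -4)) ⊗ ((10 ⊗ 10) ⊕ (4 ⊗ 0))) = 1

Expand innermost to outermost. Recall ⊕ takes the minimum of its arguments and ⊗ takes their sum. Working out the expression (((9 ⊕ 1) ⊗ (-1 ⊕ -4)) ⊗ ((10 ⊗ 10) ⊕ (4 ⊗ 0))) gives 1.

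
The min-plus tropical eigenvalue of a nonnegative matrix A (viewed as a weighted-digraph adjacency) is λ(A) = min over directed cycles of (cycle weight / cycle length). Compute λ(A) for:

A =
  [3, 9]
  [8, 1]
λ(A) = 1

Enumerate directed cycles and compute their means (weight / length). Sample:
  cycle 0 → 0: weight = 3, length = 1, mean = 3/1 ≈ 3.000
  cycle 1 → 1: weight = 1, length = 1, mean = 1/1 ≈ 1.000
  cycle 0 → 1 → 0: weight = 17, length = 2, mean = 17/2 ≈ 8.500
  cycle 1 → 0 → 1: weight = 17, length = 2, mean = 17/2 ≈ 8.500
Minimum mean = 1.000, attained e.g. along the cycle 1 → 1 with weight 1 and length 1. So λ(A) = 1/1 = 1.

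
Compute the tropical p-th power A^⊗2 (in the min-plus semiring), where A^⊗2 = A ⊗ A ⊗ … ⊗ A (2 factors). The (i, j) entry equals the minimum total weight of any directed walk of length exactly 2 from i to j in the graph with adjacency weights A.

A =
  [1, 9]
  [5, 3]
A^⊗2 =
  [2, 10]
  [6, 6]

Each entry (A^⊗2)_ij equals the minimum over all length-2 walks i = v_0 → v_1 → … → v_2 = j of Σ_t A[v_t][v_{t+1}]. For example, for (i, j) = (0, 1) we minimise over 2 possible intermediate vertex sequences; the minimum is 10, attained along the walk 0 → 0 → 1.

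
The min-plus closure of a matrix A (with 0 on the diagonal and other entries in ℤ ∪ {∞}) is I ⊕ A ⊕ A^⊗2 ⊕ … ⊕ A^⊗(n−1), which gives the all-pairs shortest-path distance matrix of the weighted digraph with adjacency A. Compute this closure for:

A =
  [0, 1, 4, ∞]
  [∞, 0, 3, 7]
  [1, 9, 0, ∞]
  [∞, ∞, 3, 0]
Closure =
  [0, 1, 4, 8]
  [4, 0, 3, 7]
  [1, 2, 0, 9]
  [4, 5, 3, 0]

This is the Floyd-Warshall all-pairs shortest-path computation. For each intermediate vertex k = 0, 1, …, 3, update dist[i][j] ← min(dist[i][j], dist[i][k] + dist[k][j]). The final matrix gives, for each (i, j), the minimum total weight of any directed path from i to j (possibly empty when i = j).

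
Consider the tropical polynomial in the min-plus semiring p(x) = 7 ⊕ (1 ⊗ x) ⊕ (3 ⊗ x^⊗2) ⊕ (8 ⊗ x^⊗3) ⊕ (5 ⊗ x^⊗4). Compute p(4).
p(4) = 5

A tropical monomial a ⊗ x^⊗i evaluates to a + i · x. Evaluating each term at x = 4:
  Term 0 contributes 7 + 0 · 4 = 7
  Term 1 contributes 1 + 1 · 4 = 5
  Term 2 contributes 3 + 2 · 4 = 11
  Term 3 contributes 8 + 3 · 4 = 20
  Term 4 contributes 5 + 4 · 4 = 21
p(4) = ⊕ of these = min[7, 5, 11, 20, 21] = 5.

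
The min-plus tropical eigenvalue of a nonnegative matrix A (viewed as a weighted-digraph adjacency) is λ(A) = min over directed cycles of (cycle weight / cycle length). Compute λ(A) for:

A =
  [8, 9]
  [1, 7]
λ(A) = 5

Enumerate directed cycles and compute their means (weight / length). Sample:
  cycle 0 → 0: weight = 8, length = 1, mean = 8/1 ≈ 8.000
  cycle 1 → 1: weight = 7, length = 1, mean = 7/1 ≈ 7.000
  cycle 0 → 1 → 0: weight = 10, length = 2, mean = 10/2 ≈ 5.000
  cycle 1 → 0 → 1: weight = 10, length = 2, mean = 10/2 ≈ 5.000
Minimum mean = 5.000, attained e.g. along the cycle 0 → 1 → 0 with weight 10 and length 2. So λ(A) = 10/2 = 5.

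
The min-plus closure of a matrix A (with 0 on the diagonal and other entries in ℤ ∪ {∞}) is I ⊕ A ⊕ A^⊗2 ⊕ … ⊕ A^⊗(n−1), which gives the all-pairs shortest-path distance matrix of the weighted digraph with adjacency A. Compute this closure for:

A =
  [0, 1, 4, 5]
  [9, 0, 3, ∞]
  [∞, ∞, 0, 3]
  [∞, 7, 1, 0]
Closure =
  [0, 1, 4, 5]
  [9, 0, 3, 6]
  [19, 10, 0, 3]
  [16, 7, 1, 0]

This is the Floyd-Warshall all-pairs shortest-path computation. For each intermediate vertex k = 0, 1, …, 3, update dist[i][j] ← min(dist[i][j], dist[i][k] + dist[k][j]). The final matrix gives, for each (i, j), the minimum total weight of any directed path from i to j (possibly empty when i = j).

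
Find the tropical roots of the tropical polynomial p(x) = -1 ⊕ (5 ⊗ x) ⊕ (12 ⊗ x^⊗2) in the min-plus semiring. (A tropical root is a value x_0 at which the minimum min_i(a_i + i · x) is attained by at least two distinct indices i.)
Roots: {-7, -6}

Each tropical root is a break point of the lower envelope of the lines y = a_i + i · x (there are 3 lines, with slopes 0, 1, ..., 2). Only the lines that attain the minimum somewhere contribute to roots; other lines are dominated. Here the surviving (envelope) indices are i = 2, i = 1, i = 0.
Intersections between consecutive envelope lines give the roots: for adjacent envelope indices i < j the intersection is x = (a_i − a_j) / (j − i). Reading off the sorted break points: {-7, -6}.
Verification: at each break x_0, at least two indices attain the minimum of min_i(a_i + i · x_0).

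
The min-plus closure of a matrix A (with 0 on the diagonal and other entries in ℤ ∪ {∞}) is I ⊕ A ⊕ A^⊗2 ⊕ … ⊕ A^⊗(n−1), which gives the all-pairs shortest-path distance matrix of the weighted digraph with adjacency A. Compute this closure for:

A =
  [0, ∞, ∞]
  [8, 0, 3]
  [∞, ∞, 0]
Closure =
  [0, ∞, ∞]
  [8, 0, 3]
  [∞, ∞, 0]

This is the Floyd-Warshall all-pairs shortest-path computation. For each intermediate vertex k = 0, 1, …, 2, update dist[i][j] ← min(dist[i][j], dist[i][k] + dist[k][j]). The final matrix gives, for each (i, j), the minimum total weight of any directed path from i to j (possibly empty when i = j).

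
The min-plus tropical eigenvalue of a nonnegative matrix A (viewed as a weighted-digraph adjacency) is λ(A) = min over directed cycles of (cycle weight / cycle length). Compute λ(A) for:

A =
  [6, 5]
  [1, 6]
λ(A) = 3

Enumerate directed cycles and compute their means (weight / length). Sample:
  cycle 0 → 0: weight = 6, length = 1, mean = 6/1 ≈ 6.000
  cycle 1 → 1: weight = 6, length = 1, mean = 6/1 ≈ 6.000
  cycle 0 → 1 → 0: weight = 6, length = 2, mean = 6/2 ≈ 3.000
  cycle 1 → 0 → 1: weight = 6, length = 2, mean = 6/2 ≈ 3.000
Minimum mean = 3.000, attained e.g. along the cycle 0 → 1 → 0 with weight 6 and length 2. So λ(A) = 6/2 = 3.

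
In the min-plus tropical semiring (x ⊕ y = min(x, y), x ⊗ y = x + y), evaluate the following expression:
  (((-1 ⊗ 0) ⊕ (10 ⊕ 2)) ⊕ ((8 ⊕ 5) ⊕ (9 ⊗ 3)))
(((-1 ⊗ 0) ⊕ (10 ⊕ 2)) ⊕ ((8 ⊕ 5) ⊕ (9 ⊗ 3))) = -1

Expand innermost to outermost. Recall ⊕ takes the minimum of its arguments and ⊗ takes their sum. Working out the expression (((-1 ⊗ 0) ⊕ (10 ⊕ 2)) ⊕ ((8 ⊕ 5) ⊕ (9 ⊗ 3))) gives -1.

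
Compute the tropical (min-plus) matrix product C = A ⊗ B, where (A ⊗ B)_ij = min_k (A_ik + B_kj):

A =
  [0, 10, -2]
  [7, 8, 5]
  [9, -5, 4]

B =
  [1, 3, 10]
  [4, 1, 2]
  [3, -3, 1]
A ⊗ B =
  [1, -5, -1]
  [8, 2, 6]
  [-1, -4, -3]

Apply the min-plus product entry-by-entry:
  C[0][0] = min over k of (A[0][0] + B[0][0] = 0 + 1 = 1, A[0][1] + B[1][0] = 10 + 4 = 14, A[0][2] + B[2][0] = -2 + 3 = 1) = 1 (attained at k = 0)
  C[0][1] = min over k of (A[0][0] + B[0][1] = 0 + 3 = 3, A[0][1] + B[1][1] = 10 + 1 = 11, A[0][2] + B[2][1] = -2 + -3 = -5) = -5 (attained at k = 2)
  C[0][2] = min over k of (A[0][0] + B[0][2] = 0 + 10 = 10, A[0][1] + B[1][2] = 10 + 2 = 12, A[0][2] + B[2][2] = -2 + 1 = -1) = -1 (attained at k = 2)
  C[1][0] = min over k of (A[1][0] + B[0][0] = 7 + 1 = 8, A[1][1] + B[1][0] = 8 + 4 = 12, A[1][2] + B[2][0] = 5 + 3 = 8) = 8 (attained at k = 0)
  C[1][1] = min over k of (A[1][0] + B[0][1] = 7 + 3 = 10, A[1][1] + B[1][1] = 8 + 1 = 9, A[1][2] + B[2][1] = 5 + -3 = 2) = 2 (attained at k = 2)
  C[1][2] = min over k of (A[1][0] + B[0][2] = 7 + 10 = 17, A[1][1] + B[1][2] = 8 + 2 = 10, A[1][2] + B[2][2] = 5 + 1 = 6) = 6 (attained at k = 2)
  C[2][0] = min over k of (A[2][0] + B[0][0] = 9 + 1 = 10, A[2][1] + B[1][0] = -5 + 4 = -1, A[2][2] + B[2][0] = 4 + 3 = 7) = -1 (attained at k = 1)
  C[2][1] = min over k of (A[2][0] + B[0][1] = 9 + 3 = 12, A[2][1] + B[1][1] = -5 + 1 = -4, A[2][2] + B[2][1] = 4 + -3 = 1) = -4 (attained at k = 1)
  C[2][2] = min over k of (A[2][0] + B[0][2] = 9 + 10 = 19, A[2][1] + B[1][2] = -5 + 2 = -3, A[2][2] + B[2][2] = 4 + 1 = 5) = -3 (attained at k = 1)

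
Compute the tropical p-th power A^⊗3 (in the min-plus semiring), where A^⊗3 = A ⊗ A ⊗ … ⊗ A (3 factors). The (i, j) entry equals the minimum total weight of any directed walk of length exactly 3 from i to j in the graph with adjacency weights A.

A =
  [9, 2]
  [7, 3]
A^⊗3 =
  [12, 8]
  [13, 9]

Each entry (A^⊗3)_ij equals the minimum over all length-3 walks i = v_0 → v_1 → … → v_3 = j of Σ_t A[v_t][v_{t+1}]. For example, for (i, j) = (0, 1) we minimise over 4 possible intermediate vertex sequences; the minimum is 8, attained along the walk 0 → 1 → 1 → 1.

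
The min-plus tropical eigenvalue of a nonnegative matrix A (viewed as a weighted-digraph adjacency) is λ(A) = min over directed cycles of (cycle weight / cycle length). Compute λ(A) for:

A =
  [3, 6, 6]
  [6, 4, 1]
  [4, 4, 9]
λ(A) = 5/2

Enumerate directed cycles and compute their means (weight / length). Sample:
  cycle 0 → 0: weight = 3, length = 1, mean = 3/1 ≈ 3.000
  cycle 1 → 1: weight = 4, length = 1, mean = 4/1 ≈ 4.000
  cycle 2 → 2: weight = 9, length = 1, mean = 9/1 ≈ 9.000
  cycle 0 → 1 → 0: weight = 12, length = 2, mean = 12/2 ≈ 6.000
  cycle 0 → 2 → 0: weight = 10, length = 2, mean = 10/2 ≈ 5.000
  cycle 1 → 0 → 1: weight = 12, length = 2, mean = 12/2 ≈ 6.000
Minimum mean = 2.500, attained e.g. along the cycle 1 → 2 → 1 with weight 5 and length 2. So λ(A) = 5/2 = 5/2.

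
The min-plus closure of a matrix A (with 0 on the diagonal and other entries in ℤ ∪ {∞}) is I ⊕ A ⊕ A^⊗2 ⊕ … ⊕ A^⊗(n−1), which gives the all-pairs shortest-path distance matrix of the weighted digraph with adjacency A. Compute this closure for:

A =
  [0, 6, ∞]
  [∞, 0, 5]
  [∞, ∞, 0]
Closure =
  [0, 6, 11]
  [∞, 0, 5]
  [∞, ∞, 0]

This is the Floyd-Warshall all-pairs shortest-path computation. For each intermediate vertex k = 0, 1, …, 2, update dist[i][j] ← min(dist[i][j], dist[i][k] + dist[k][j]). The final matrix gives, for each (i, j), the minimum total weight of any directed path from i to j (possibly empty when i = j).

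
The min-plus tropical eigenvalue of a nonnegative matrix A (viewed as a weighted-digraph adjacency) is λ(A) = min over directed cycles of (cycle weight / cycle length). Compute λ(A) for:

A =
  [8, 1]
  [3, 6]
λ(A) = 2

Enumerate directed cycles and compute their means (weight / length). Sample:
  cycle 0 → 0: weight = 8, length = 1, mean = 8/1 ≈ 8.000
  cycle 1 → 1: weight = 6, length = 1, mean = 6/1 ≈ 6.000
  cycle 0 → 1 → 0: weight = 4, length = 2, mean = 4/2 ≈ 2.000
  cycle 1 → 0 → 1: weight = 4, length = 2, mean = 4/2 ≈ 2.000
Minimum mean = 2.000, attained e.g. along the cycle 0 → 1 → 0 with weight 4 and length 2. So λ(A) = 4/2 = 2.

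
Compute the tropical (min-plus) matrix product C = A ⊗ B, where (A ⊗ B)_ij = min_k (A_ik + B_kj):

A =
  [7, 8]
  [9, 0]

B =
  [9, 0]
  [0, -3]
A ⊗ B =
  [8, 5]
  [0, -3]

Apply the min-plus product entry-by-entry:
  C[0][0] = min over k of (A[0][0] + B[0][0] = 7 + 9 = 16, A[0][1] + B[1][0] = 8 + 0 = 8) = 8 (attained at k = 1)
  C[0][1] = min over k of (A[0][0] + B[0][1] = 7 + 0 = 7, A[0][1] + B[1][1] = 8 + -3 = 5) = 5 (attained at k = 1)
  C[1][0] = min over k of (A[1][0] + B[0][0] = 9 + 9 = 18, A[1][1] + B[1][0] = 0 + 0 = 0) = 0 (attained at k = 1)
  C[1][1] = min over k of (A[1][0] + B[0][1] = 9 + 0 = 9, A[1][1] + B[1][1] = 0 + -3 = -3) = -3 (attained at k = 1)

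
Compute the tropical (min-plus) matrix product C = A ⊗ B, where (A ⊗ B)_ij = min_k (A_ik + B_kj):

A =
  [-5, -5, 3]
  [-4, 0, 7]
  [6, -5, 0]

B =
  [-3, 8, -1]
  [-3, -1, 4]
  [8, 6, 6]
A ⊗ B =
  [-8, -6, -6]
  [-7, -1, -5]
  [-8, -6, -1]

Apply the min-plus product entry-by-entry:
  C[0][0] = min over k of (A[0][0] + B[0][0] = -5 + -3 = -8, A[0][1] + B[1][0] = -5 + -3 = -8, A[0][2] + B[2][0] = 3 + 8 = 11) = -8 (attained at k = 0)
  C[0][1] = min over k of (A[0][0] + B[0][1] = -5 + 8 = 3, A[0][1] + B[1][1] = -5 + -1 = -6, A[0][2] + B[2][1] = 3 + 6 = 9) = -6 (attained at k = 1)
  C[0][2] = min over k of (A[0][0] + B[0][2] = -5 + -1 = -6, A[0][1] + B[1][2] = -5 + 4 = -1, A[0][2] + B[2][2] = 3 + 6 = 9) = -6 (attained at k = 0)
  C[1][0] = min over k of (A[1][0] + B[0][0] = -4 + -3 = -7, A[1][1] + B[1][0] = 0 + -3 = -3, A[1][2] + B[2][0] = 7 + 8 = 15) = -7 (attained at k = 0)
  C[1][1] = min over k of (A[1][0] + B[0][1] = -4 + 8 = 4, A[1][1] + B[1][1] = 0 + -1 = -1, A[1][2] + B[2][1] = 7 + 6 = 13) = -1 (attained at k = 1)
  C[1][2] = min over k of (A[1][0] + B[0][2] = -4 + -1 = -5, A[1][1] + B[1][2] = 0 + 4 = 4, A[1][2] + B[2][2] = 7 + 6 = 13) = -5 (attained at k = 0)
  C[2][0] = min over k of (A[2][0] + B[0][0] = 6 + -3 = 3, A[2][1] + B[1][0] = -5 + -3 = -8, A[2][2] + B[2][0] = 0 + 8 = 8) = -8 (attained at k = 1)
  C[2][1] = min over k of (A[2][0] + B[0][1] = 6 + 8 = 14, A[2][1] + B[1][1] = -5 + -1 = -6, A[2][2] + B[2][1] = 0 + 6 = 6) = -6 (attained at k = 1)
  C[2][2] = min over k of (A[2][0] + B[0][2] = 6 + -1 = 5, A[2][1] + B[1][2] = -5 + 4 = -1, A[2][2] + B[2][2] = 0 + 6 = 6) = -1 (attained at k = 1)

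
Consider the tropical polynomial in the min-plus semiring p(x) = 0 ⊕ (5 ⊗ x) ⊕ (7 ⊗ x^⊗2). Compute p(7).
p(7) = 0

A tropical monomial a ⊗ x^⊗i evaluates to a + i · x. Evaluating each term at x = 7:
  Term 0 contributes 0 + 0 · 7 = 0
  Term 1 contributes 5 + 1 · 7 = 12
  Term 2 contributes 7 + 2 · 7 = 21
p(7) = ⊕ of these = min[0, 12, 21] = 0.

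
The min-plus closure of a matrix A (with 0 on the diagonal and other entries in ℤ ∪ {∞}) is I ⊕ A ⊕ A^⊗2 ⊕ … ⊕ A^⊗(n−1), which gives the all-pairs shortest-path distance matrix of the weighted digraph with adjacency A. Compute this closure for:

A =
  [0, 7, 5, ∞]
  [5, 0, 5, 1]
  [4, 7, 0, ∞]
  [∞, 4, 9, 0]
Closure =
  [0, 7, 5, 8]
  [5, 0, 5, 1]
  [4, 7, 0, 8]
  [9, 4, 9, 0]

This is the Floyd-Warshall all-pairs shortest-path computation. For each intermediate vertex k = 0, 1, …, 3, update dist[i][j] ← min(dist[i][j], dist[i][k] + dist[k][j]). The final matrix gives, for each (i, j), the minimum total weight of any directed path from i to j (possibly empty when i = j).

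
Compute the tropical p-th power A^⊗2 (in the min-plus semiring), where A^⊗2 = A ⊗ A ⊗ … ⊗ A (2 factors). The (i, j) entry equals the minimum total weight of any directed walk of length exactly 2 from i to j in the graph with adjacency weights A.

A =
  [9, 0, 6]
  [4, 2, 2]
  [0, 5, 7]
A^⊗2 =
  [4, 2, 2]
  [2, 4, 4]
  [7, 0, 6]

Each entry (A^⊗2)_ij equals the minimum over all length-2 walks i = v_0 → v_1 → … → v_2 = j of Σ_t A[v_t][v_{t+1}]. For example, for (i, j) = (0, 2) we minimise over 3 possible intermediate vertex sequences; the minimum is 2, attained along the walk 0 → 1 → 2.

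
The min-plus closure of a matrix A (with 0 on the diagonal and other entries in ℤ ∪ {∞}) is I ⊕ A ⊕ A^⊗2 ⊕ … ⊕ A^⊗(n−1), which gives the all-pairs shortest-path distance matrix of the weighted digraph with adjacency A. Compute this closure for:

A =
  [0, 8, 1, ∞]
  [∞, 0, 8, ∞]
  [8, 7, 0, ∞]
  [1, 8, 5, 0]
Closure =
  [0, 8, 1, ∞]
  [16, 0, 8, ∞]
  [8, 7, 0, ∞]
  [1, 8, 2, 0]

This is the Floyd-Warshall all-pairs shortest-path computation. For each intermediate vertex k = 0, 1, …, 3, update dist[i][j] ← min(dist[i][j], dist[i][k] + dist[k][j]). The final matrix gives, for each (i, j), the minimum total weight of any directed path from i to j (possibly empty when i = j).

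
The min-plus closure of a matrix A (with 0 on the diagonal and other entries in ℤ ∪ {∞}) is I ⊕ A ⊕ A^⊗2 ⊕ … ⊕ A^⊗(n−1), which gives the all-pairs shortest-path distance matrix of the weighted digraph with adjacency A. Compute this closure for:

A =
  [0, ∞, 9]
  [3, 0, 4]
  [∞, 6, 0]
Closure =
  [0, 15, 9]
  [3, 0, 4]
  [9, 6, 0]

This is the Floyd-Warshall all-pairs shortest-path computation. For each intermediate vertex k = 0, 1, …, 2, update dist[i][j] ← min(dist[i][j], dist[i][k] + dist[k][j]). The final matrix gives, for each (i, j), the minimum total weight of any directed path from i to j (possibly empty when i = j).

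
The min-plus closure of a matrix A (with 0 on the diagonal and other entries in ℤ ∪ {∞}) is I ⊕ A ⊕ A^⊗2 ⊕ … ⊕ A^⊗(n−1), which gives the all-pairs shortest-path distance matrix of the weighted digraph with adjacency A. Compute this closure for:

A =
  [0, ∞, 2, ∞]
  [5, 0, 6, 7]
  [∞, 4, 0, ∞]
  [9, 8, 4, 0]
Closure =
  [0, 6, 2, 13]
  [5, 0, 6, 7]
  [9, 4, 0, 11]
  [9, 8, 4, 0]

This is the Floyd-Warshall all-pairs shortest-path computation. For each intermediate vertex k = 0, 1, …, 3, update dist[i][j] ← min(dist[i][j], dist[i][k] + dist[k][j]). The final matrix gives, for each (i, j), the minimum total weight of any directed path from i to j (possibly empty when i = j).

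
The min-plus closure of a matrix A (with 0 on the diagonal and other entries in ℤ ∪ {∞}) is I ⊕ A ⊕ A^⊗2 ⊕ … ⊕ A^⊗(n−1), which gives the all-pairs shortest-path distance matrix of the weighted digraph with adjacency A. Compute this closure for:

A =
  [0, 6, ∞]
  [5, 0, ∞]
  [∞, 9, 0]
Closure =
  [0, 6, ∞]
  [5, 0, ∞]
  [14, 9, 0]

This is the Floyd-Warshall all-pairs shortest-path computation. For each intermediate vertex k = 0, 1, …, 2, update dist[i][j] ← min(dist[i][j], dist[i][k] + dist[k][j]). The final matrix gives, for each (i, j), the minimum total weight of any directed path from i to j (possibly empty when i = j).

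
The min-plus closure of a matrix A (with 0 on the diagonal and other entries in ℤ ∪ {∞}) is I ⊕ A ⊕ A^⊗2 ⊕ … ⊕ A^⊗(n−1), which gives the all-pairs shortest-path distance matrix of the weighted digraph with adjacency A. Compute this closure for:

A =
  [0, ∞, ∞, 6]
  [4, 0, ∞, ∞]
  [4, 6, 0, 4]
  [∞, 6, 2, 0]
Closure =
  [0, 12, 8, 6]
  [4, 0, 12, 10]
  [4, 6, 0, 4]
  [6, 6, 2, 0]

This is the Floyd-Warshall all-pairs shortest-path computation. For each intermediate vertex k = 0, 1, …, 3, update dist[i][j] ← min(dist[i][j], dist[i][k] + dist[k][j]). The final matrix gives, for each (i, j), the minimum total weight of any directed path from i to j (possibly empty when i = j).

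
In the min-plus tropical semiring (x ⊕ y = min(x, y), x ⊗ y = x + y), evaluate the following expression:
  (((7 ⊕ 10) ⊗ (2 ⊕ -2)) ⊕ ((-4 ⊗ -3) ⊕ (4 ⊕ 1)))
(((7 ⊕ 10) ⊗ (2 ⊕ -2)) ⊕ ((-4 ⊗ -3) ⊕ (4 ⊕ 1))) = -7

Expand innermost to outermost. Recall ⊕ takes the minimum of its arguments and ⊗ takes their sum. Working out the expression (((7 ⊕ 10) ⊗ (2 ⊕ -2)) ⊕ ((-4 ⊗ -3) ⊕ (4 ⊕ 1))) gives -7.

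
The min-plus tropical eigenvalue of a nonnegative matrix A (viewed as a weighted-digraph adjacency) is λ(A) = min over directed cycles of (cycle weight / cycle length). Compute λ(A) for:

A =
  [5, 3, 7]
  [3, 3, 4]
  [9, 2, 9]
λ(A) = 3

Enumerate directed cycles and compute their means (weight / length). Sample:
  cycle 0 → 0: weight = 5, length = 1, mean = 5/1 ≈ 5.000
  cycle 1 → 1: weight = 3, length = 1, mean = 3/1 ≈ 3.000
  cycle 2 → 2: weight = 9, length = 1, mean = 9/1 ≈ 9.000
  cycle 0 → 1 → 0: weight = 6, length = 2, mean = 6/2 ≈ 3.000
  cycle 0 → 2 → 0: weight = 16, length = 2, mean = 16/2 ≈ 8.000
  cycle 1 → 0 → 1: weight = 6, length = 2, mean = 6/2 ≈ 3.000
Minimum mean = 3.000, attained e.g. along the cycle 1 → 1 with weight 3 and length 1. So λ(A) = 3/1 = 3.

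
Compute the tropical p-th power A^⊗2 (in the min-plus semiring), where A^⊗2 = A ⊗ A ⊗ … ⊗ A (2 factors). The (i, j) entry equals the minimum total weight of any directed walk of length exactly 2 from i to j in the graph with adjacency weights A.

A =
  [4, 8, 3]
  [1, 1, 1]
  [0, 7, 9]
A^⊗2 =
  [3, 9, 7]
  [1, 2, 2]
  [4, 8, 3]

Each entry (A^⊗2)_ij equals the minimum over all length-2 walks i = v_0 → v_1 → … → v_2 = j of Σ_t A[v_t][v_{t+1}]. For example, for (i, j) = (0, 2) we minimise over 3 possible intermediate vertex sequences; the minimum is 7, attained along the walk 0 → 0 → 2.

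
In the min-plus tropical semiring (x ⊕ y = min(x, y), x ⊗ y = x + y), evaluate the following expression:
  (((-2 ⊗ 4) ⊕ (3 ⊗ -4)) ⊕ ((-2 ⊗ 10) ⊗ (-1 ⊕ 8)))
(((-2 ⊗ 4) ⊕ (3 ⊗ -4)) ⊕ ((-2 ⊗ 10) ⊗ (-1 ⊕ 8))) = -1

Expand innermost to outermost. Recall ⊕ takes the minimum of its arguments and ⊗ takes their sum. Working out the expression (((-2 ⊗ 4) ⊕ (3 ⊗ -4)) ⊕ ((-2 ⊗ 10) ⊗ (-1 ⊕ 8))) gives -1.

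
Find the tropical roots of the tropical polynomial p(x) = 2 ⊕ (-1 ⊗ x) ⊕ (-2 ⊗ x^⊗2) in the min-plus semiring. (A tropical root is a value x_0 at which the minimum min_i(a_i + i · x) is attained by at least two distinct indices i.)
Roots: {1, 3}

Each tropical root is a break point of the lower envelope of the lines y = a_i + i · x (there are 3 lines, with slopes 0, 1, ..., 2). Only the lines that attain the minimum somewhere contribute to roots; other lines are dominated. Here the surviving (envelope) indices are i = 2, i = 1, i = 0.
Intersections between consecutive envelope lines give the roots: for adjacent envelope indices i < j the intersection is x = (a_i − a_j) / (j − i). Reading off the sorted break points: {1, 3}.
Verification: at each break x_0, at least two indices attain the minimum of min_i(a_i + i · x_0).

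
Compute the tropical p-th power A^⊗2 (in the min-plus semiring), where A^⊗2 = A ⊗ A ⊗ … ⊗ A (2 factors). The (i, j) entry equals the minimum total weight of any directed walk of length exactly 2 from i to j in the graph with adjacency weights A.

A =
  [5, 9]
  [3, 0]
A^⊗2 =
  [10, 9]
  [3, 0]

Each entry (A^⊗2)_ij equals the minimum over all length-2 walks i = v_0 → v_1 → … → v_2 = j of Σ_t A[v_t][v_{t+1}]. For example, for (i, j) = (0, 1) we minimise over 2 possible intermediate vertex sequences; the minimum is 9, attained along the walk 0 → 1 → 1.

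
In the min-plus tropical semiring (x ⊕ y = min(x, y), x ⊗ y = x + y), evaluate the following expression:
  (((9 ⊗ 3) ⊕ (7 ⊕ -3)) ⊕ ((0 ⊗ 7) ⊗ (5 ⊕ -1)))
(((9 ⊗ 3) ⊕ (7 ⊕ -3)) ⊕ ((0 ⊗ 7) ⊗ (5 ⊕ -1))) = -3

Expand innermost to outermost. Recall ⊕ takes the minimum of its arguments and ⊗ takes their sum. Working out the expression (((9 ⊗ 3) ⊕ (7 ⊕ -3)) ⊕ ((0 ⊗ 7) ⊗ (5 ⊕ -1))) gives -3.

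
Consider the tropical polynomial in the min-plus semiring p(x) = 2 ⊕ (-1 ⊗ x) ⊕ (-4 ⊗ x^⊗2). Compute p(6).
p(6) = 2

A tropical monomial a ⊗ x^⊗i evaluates to a + i · x. Evaluating each term at x = 6:
  Term 0 contributes 2 + 0 · 6 = 2
  Term 1 contributes -1 + 1 · 6 = 5
  Term 2 contributes -4 + 2 · 6 = 8
p(6) = ⊕ of these = min[2, 5, 8] = 2.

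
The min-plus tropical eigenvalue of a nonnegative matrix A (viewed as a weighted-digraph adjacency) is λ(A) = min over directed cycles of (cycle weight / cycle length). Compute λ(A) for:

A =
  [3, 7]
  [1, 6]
λ(A) = 3

Enumerate directed cycles and compute their means (weight / length). Sample:
  cycle 0 → 0: weight = 3, length = 1, mean = 3/1 ≈ 3.000
  cycle 1 → 1: weight = 6, length = 1, mean = 6/1 ≈ 6.000
  cycle 0 → 1 → 0: weight = 8, length = 2, mean = 8/2 ≈ 4.000
  cycle 1 → 0 → 1: weight = 8, length = 2, mean = 8/2 ≈ 4.000
Minimum mean = 3.000, attained e.g. along the cycle 0 → 0 with weight 3 and length 1. So λ(A) = 3/1 = 3.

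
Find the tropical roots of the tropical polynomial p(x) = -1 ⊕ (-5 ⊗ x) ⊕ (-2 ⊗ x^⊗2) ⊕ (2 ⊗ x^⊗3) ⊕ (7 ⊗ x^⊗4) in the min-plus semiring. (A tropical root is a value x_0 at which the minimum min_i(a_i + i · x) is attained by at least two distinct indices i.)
Roots: {-5, -4, -3, 4}

Each tropical root is a break point of the lower envelope of the lines y = a_i + i · x (there are 5 lines, with slopes 0, 1, ..., 4). Only the lines that attain the minimum somewhere contribute to roots; other lines are dominated. Here the surviving (envelope) indices are i = 4, i = 3, i = 2, i = 1, i = 0.
Intersections between consecutive envelope lines give the roots: for adjacent envelope indices i < j the intersection is x = (a_i − a_j) / (j − i). Reading off the sorted break points: {-5, -4, -3, 4}.
Verification: at each break x_0, at least two indices attain the minimum of min_i(a_i + i · x_0).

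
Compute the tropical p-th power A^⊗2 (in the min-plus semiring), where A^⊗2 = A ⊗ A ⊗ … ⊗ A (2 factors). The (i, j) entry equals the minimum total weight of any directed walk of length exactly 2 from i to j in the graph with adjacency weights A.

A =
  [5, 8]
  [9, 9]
A^⊗2 =
  [10, 13]
  [14, 17]

Each entry (A^⊗2)_ij equals the minimum over all length-2 walks i = v_0 → v_1 → … → v_2 = j of Σ_t A[v_t][v_{t+1}]. For example, for (i, j) = (0, 1) we minimise over 2 possible intermediate vertex sequences; the minimum is 13, attained along the walk 0 → 0 → 1.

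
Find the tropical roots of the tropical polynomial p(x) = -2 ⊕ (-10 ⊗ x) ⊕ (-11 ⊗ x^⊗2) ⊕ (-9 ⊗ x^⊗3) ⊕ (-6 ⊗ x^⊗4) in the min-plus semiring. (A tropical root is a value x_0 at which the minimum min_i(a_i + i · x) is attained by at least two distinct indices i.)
Roots: {-3, -2, 1, 8}

Each tropical root is a break point of the lower envelope of the lines y = a_i + i · x (there are 5 lines, with slopes 0, 1, ..., 4). Only the lines that attain the minimum somewhere contribute to roots; other lines are dominated. Here the surviving (envelope) indices are i = 4, i = 3, i = 2, i = 1, i = 0.
Intersections between consecutive envelope lines give the roots: for adjacent envelope indices i < j the intersection is x = (a_i − a_j) / (j − i). Reading off the sorted break points: {-3, -2, 1, 8}.
Verification: at each break x_0, at least two indices attain the minimum of min_i(a_i + i · x_0).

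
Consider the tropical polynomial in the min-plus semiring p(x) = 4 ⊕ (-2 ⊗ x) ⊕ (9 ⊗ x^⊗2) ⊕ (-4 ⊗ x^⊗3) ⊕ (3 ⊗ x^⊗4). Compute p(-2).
p(-2) = -10

A tropical monomial a ⊗ x^⊗i evaluates to a + i · x. Evaluating each term at x = -2:
  Term 0 contributes 4 + 0 · -2 = 4
  Term 1 contributes -2 + 1 · -2 = -4
  Term 2 contributes 9 + 2 · -2 = 5
  Term 3 contributes -4 + 3 · -2 = -10
  Term 4 contributes 3 + 4 · -2 = -5
p(-2) = ⊕ of these = min[4, -4, 5, -10, -5] = -10.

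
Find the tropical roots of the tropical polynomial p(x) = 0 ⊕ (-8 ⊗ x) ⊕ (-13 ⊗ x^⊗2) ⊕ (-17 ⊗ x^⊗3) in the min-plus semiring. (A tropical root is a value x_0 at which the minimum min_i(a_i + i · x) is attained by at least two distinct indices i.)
Roots: {4, 5, 8}

Each tropical root is a break point of the lower envelope of the lines y = a_i + i · x (there are 4 lines, with slopes 0, 1, ..., 3). Only the lines that attain the minimum somewhere contribute to roots; other lines are dominated. Here the surviving (envelope) indices are i = 3, i = 2, i = 1, i = 0.
Intersections between consecutive envelope lines give the roots: for adjacent envelope indices i < j the intersection is x = (a_i − a_j) / (j − i). Reading off the sorted break points: {4, 5, 8}.
Verification: at each break x_0, at least two indices attain the minimum of min_i(a_i + i · x_0).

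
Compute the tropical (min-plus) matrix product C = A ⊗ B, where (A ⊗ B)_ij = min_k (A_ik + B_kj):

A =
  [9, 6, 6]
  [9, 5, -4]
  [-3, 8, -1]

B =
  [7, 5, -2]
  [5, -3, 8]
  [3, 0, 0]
A ⊗ B =
  [9, 3, 6]
  [-1, -4, -4]
  [2, -1, -5]

Apply the min-plus product entry-by-entry:
  C[0][0] = min over k of (A[0][0] + B[0][0] = 9 + 7 = 16, A[0][1] + B[1][0] = 6 + 5 = 11, A[0][2] + B[2][0] = 6 + 3 = 9) = 9 (attained at k = 2)
  C[0][1] = min over k of (A[0][0] + B[0][1] = 9 + 5 = 14, A[0][1] + B[1][1] = 6 + -3 = 3, A[0][2] + B[2][1] = 6 + 0 = 6) = 3 (attained at k = 1)
  C[0][2] = min over k of (A[0][0] + B[0][2] = 9 + -2 = 7, A[0][1] + B[1][2] = 6 + 8 = 14, A[0][2] + B[2][2] = 6 + 0 = 6) = 6 (attained at k = 2)
  C[1][0] = min over k of (A[1][0] + B[0][0] = 9 + 7 = 16, A[1][1] + B[1][0] = 5 + 5 = 10, A[1][2] + B[2][0] = -4 + 3 = -1) = -1 (attained at k = 2)
  C[1][1] = min over k of (A[1][0] + B[0][1] = 9 + 5 = 14, A[1][1] + B[1][1] = 5 + -3 = 2, A[1][2] + B[2][1] = -4 + 0 = -4) = -4 (attained at k = 2)
  C[1][2] = min over k of (A[1][0] + B[0][2] = 9 + -2 = 7, A[1][1] + B[1][2] = 5 + 8 = 13, A[1][2] + B[2][2] = -4 + 0 = -4) = -4 (attained at k = 2)
  C[2][0] = min over k of (A[2][0] + B[0][0] = -3 + 7 = 4, A[2][1] + B[1][0] = 8 + 5 = 13, A[2][2] + B[2][0] = -1 + 3 = 2) = 2 (attained at k = 2)
  C[2][1] = min over k of (A[2][0] + B[0][1] = -3 + 5 = 2, A[2][1] + B[1][1] = 8 + -3 = 5, A[2][2] + B[2][1] = -1 + 0 = -1) = -1 (attained at k = 2)
  C[2][2] = min over k of (A[2][0] + B[0][2] = -3 + -2 = -5, A[2][1] + B[1][2] = 8 + 8 = 16, A[2][2] + B[2][2] = -1 + 0 = -1) = -5 (attained at k = 0)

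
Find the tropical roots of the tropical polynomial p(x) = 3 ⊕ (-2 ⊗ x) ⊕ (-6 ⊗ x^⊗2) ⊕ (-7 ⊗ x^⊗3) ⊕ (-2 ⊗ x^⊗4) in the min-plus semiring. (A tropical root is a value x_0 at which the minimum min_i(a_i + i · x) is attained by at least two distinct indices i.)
Roots: {-5, 1, 4, 5}

Each tropical root is a break point of the lower envelope of the lines y = a_i + i · x (there are 5 lines, with slopes 0, 1, ..., 4). Only the lines that attain the minimum somewhere contribute to roots; other lines are dominated. Here the surviving (envelope) indices are i = 4, i = 3, i = 2, i = 1, i = 0.
Intersections between consecutive envelope lines give the roots: for adjacent envelope indices i < j the intersection is x = (a_i − a_j) / (j − i). Reading off the sorted break points: {-5, 1, 4, 5}.
Verification: at each break x_0, at least two indices attain the minimum of min_i(a_i + i · x_0).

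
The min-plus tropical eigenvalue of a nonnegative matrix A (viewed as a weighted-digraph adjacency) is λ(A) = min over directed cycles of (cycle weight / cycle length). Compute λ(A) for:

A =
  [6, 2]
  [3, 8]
λ(A) = 5/2

Enumerate directed cycles and compute their means (weight / length). Sample:
  cycle 0 → 0: weight = 6, length = 1, mean = 6/1 ≈ 6.000
  cycle 1 → 1: weight = 8, length = 1, mean = 8/1 ≈ 8.000
  cycle 0 → 1 → 0: weight = 5, length = 2, mean = 5/2 ≈ 2.500
  cycle 1 → 0 → 1: weight = 5, length = 2, mean = 5/2 ≈ 2.500
Minimum mean = 2.500, attained e.g. along the cycle 0 → 1 → 0 with weight 5 and length 2. So λ(A) = 5/2 = 5/2.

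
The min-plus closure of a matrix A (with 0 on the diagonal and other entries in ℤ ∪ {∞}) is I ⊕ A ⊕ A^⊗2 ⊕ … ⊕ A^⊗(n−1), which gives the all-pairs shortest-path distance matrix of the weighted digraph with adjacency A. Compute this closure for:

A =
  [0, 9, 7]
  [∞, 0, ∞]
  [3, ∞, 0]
Closure =
  [0, 9, 7]
  [∞, 0, ∞]
  [3, 12, 0]

This is the Floyd-Warshall all-pairs shortest-path computation. For each intermediate vertex k = 0, 1, …, 2, update dist[i][j] ← min(dist[i][j], dist[i][k] + dist[k][j]). The final matrix gives, for each (i, j), the minimum total weight of any directed path from i to j (possibly empty when i = j).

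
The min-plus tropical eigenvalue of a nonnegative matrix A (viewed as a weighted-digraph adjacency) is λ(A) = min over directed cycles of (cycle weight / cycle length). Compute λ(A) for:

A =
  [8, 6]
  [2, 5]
λ(A) = 4

Enumerate directed cycles and compute their means (weight / length). Sample:
  cycle 0 → 0: weight = 8, length = 1, mean = 8/1 ≈ 8.000
  cycle 1 → 1: weight = 5, length = 1, mean = 5/1 ≈ 5.000
  cycle 0 → 1 → 0: weight = 8, length = 2, mean = 8/2 ≈ 4.000
  cycle 1 → 0 → 1: weight = 8, length = 2, mean = 8/2 ≈ 4.000
Minimum mean = 4.000, attained e.g. along the cycle 0 → 1 → 0 with weight 8 and length 2. So λ(A) = 8/2 = 4.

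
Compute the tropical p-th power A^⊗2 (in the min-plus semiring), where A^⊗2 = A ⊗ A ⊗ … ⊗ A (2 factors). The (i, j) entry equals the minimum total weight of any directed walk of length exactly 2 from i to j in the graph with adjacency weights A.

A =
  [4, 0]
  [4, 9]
A^⊗2 =
  [4, 4]
  [8, 4]

Each entry (A^⊗2)_ij equals the minimum over all length-2 walks i = v_0 → v_1 → … → v_2 = j of Σ_t A[v_t][v_{t+1}]. For example, for (i, j) = (0, 1) we minimise over 2 possible intermediate vertex sequences; the minimum is 4, attained along the walk 0 → 0 → 1.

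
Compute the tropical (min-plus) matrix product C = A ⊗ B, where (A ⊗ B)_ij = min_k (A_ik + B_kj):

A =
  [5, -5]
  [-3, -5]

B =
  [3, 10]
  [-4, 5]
A ⊗ B =
  [-9, 0]
  [-9, 0]

Apply the min-plus product entry-by-entry:
  C[0][0] = min over k of (A[0][0] + B[0][0] = 5 + 3 = 8, A[0][1] + B[1][0] = -5 + -4 = -9) = -9 (attained at k = 1)
  C[0][1] = min over k of (A[0][0] + B[0][1] = 5 + 10 = 15, A[0][1] + B[1][1] = -5 + 5 = 0) = 0 (attained at k = 1)
  C[1][0] = min over k of (A[1][0] + B[0][0] = -3 + 3 = 0, A[1][1] + B[1][0] = -5 + -4 = -9) = -9 (attained at k = 1)
  C[1][1] = min over k of (A[1][0] + B[0][1] = -3 + 10 = 7, A[1][1] + B[1][1] = -5 + 5 = 0) = 0 (attained at k = 1)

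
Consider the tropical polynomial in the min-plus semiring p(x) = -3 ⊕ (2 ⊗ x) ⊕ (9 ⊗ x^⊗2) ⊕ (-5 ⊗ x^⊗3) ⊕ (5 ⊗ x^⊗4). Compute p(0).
p(0) = -5

A tropical monomial a ⊗ x^⊗i evaluates to a + i · x. Evaluating each term at x = 0:
  Term 0 contributes -3 + 0 · 0 = -3
  Term 1 contributes 2 + 1 · 0 = 2
  Term 2 contributes 9 + 2 · 0 = 9
  Term 3 contributes -5 + 3 · 0 = -5
  Term 4 contributes 5 + 4 · 0 = 5
p(0) = ⊕ of these = min[-3, 2, 9, -5, 5] = -5.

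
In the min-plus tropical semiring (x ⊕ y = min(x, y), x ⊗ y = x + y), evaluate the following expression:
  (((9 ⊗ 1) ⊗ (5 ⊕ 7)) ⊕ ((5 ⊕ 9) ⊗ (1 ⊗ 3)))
(((9 ⊗ 1) ⊗ (5 ⊕ 7)) ⊕ ((5 ⊕ 9) ⊗ (1 ⊗ 3))) = 9

Expand innermost to outermost. Recall ⊕ takes the minimum of its arguments and ⊗ takes their sum. Working out the expression (((9 ⊗ 1) ⊗ (5 ⊕ 7)) ⊕ ((5 ⊕ 9) ⊗ (1 ⊗ 3))) gives 9.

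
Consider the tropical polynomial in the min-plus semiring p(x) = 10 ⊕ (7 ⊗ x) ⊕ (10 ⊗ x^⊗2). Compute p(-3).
p(-3) = 4

A tropical monomial a ⊗ x^⊗i evaluates to a + i · x. Evaluating each term at x = -3:
  Term 0 contributes 10 + 0 · -3 = 10
  Term 1 contributes 7 + 1 · -3 = 4
  Term 2 contributes 10 + 2 · -3 = 4
p(-3) = ⊕ of these = min[10, 4, 4] = 4.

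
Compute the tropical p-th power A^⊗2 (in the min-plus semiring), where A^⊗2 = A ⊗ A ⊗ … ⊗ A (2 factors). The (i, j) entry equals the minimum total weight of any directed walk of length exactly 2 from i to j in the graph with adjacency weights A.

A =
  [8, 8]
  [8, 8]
A^⊗2 =
  [16, 16]
  [16, 16]

Each entry (A^⊗2)_ij equals the minimum over all length-2 walks i = v_0 → v_1 → … → v_2 = j of Σ_t A[v_t][v_{t+1}]. For example, for (i, j) = (0, 1) we minimise over 2 possible intermediate vertex sequences; the minimum is 16, attained along the walk 0 → 0 → 1.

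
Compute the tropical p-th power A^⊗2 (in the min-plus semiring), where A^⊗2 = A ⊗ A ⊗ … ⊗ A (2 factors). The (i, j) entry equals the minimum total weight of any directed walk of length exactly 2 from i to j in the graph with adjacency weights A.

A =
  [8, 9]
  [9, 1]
A^⊗2 =
  [16, 10]
  [10, 2]

Each entry (A^⊗2)_ij equals the minimum over all length-2 walks i = v_0 → v_1 → … → v_2 = j of Σ_t A[v_t][v_{t+1}]. For example, for (i, j) = (0, 1) we minimise over 2 possible intermediate vertex sequences; the minimum is 10, attained along the walk 0 → 1 → 1.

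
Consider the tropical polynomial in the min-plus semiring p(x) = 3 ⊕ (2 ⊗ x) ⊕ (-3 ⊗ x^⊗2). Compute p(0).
p(0) = -3

A tropical monomial a ⊗ x^⊗i evaluates to a + i · x. Evaluating each term at x = 0:
  Term 0 contributes 3 + 0 · 0 = 3
  Term 1 contributes 2 + 1 · 0 = 2
  Term 2 contributes -3 + 2 · 0 = -3
p(0) = ⊕ of these = min[3, 2, -3] = -3.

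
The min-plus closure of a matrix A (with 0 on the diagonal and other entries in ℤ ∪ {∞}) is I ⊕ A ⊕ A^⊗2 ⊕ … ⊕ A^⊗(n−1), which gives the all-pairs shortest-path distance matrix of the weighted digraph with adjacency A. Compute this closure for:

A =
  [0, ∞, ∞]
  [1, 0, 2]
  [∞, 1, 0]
Closure =
  [0, ∞, ∞]
  [1, 0, 2]
  [2, 1, 0]

This is the Floyd-Warshall all-pairs shortest-path computation. For each intermediate vertex k = 0, 1, …, 2, update dist[i][j] ← min(dist[i][j], dist[i][k] + dist[k][j]). The final matrix gives, for each (i, j), the minimum total weight of any directed path from i to j (possibly empty when i = j).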